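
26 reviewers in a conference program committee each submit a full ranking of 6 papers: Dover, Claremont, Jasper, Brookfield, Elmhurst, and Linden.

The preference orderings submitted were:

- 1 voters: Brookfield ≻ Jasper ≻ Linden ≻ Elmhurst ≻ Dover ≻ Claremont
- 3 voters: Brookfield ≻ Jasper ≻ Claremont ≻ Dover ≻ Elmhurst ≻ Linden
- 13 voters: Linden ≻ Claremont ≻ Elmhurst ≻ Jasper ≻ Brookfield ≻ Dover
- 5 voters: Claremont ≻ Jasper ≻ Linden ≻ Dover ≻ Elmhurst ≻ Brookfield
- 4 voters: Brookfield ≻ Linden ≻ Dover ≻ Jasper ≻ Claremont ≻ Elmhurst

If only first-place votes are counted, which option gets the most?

Linden

First-place vote totals:
  Dover: 0
  Claremont: 5
  Jasper: 0
  Brookfield: 8
  Elmhurst: 0
  Linden: 13
Linden has the most first-place votes.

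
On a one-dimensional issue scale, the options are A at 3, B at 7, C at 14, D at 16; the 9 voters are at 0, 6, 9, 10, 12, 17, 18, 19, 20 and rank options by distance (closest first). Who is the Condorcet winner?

C

With single-peaked preferences on a line, the Condorcet winner is the candidate closest to the median voter.
The median voter (position 12) is closest to C at 14.
Check: C vs D — voters closer to C: 5 of 9.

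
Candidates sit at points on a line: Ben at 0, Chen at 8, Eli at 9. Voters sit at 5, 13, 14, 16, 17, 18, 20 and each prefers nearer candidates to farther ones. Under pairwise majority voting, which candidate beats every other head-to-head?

With single-peaked preferences on a line, the Condorcet winner is the candidate closest to the median voter.
The median voter (position 16) is closest to Eli at 9.
Check: Eli vs Ben — voters closer to Eli: 7 of 7.

Eli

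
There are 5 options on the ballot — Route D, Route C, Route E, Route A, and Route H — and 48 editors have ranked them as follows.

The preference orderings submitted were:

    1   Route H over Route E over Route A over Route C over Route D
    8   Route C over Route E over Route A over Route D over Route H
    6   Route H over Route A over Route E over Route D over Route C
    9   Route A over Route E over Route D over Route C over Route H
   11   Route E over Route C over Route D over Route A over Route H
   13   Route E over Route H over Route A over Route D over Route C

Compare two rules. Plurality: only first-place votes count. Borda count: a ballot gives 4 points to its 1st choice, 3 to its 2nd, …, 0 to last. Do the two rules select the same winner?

Yes

Plurality first-place counts: Route D 0, Route C 8, Route E 24, Route A 9, Route H 7 → Route E.
Borda totals: Route D 67, Route C 75, Route E 162, Route A 109, Route H 67 → Route E.
The two rules agree on Route E.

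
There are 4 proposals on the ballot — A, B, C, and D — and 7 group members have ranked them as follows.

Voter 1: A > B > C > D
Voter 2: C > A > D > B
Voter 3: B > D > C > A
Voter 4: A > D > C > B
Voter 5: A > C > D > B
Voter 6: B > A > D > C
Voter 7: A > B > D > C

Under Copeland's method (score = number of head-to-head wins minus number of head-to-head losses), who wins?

Pairwise results:
  A vs B: A wins 5–2.
  A vs C: A wins 5–2.
  A vs D: A wins 6–1.
  B vs C: B wins 4–3.
  B vs D: B wins 4–3.
  C vs D: D wins 4–3.
Copeland scores (wins − losses):
  A: 3 − 0 = 3
  B: 2 − 1 = 1
  C: 0 − 3 = -3
  D: 1 − 2 = -1
A has the best Copeland score.

A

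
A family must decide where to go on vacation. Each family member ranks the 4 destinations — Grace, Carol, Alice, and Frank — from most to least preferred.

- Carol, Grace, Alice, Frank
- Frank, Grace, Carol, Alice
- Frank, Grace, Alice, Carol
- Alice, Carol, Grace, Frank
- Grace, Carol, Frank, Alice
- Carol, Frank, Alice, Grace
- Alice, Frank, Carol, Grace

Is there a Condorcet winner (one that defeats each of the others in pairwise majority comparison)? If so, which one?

Carol

Head-to-head results (7 voters total):
Grace vs Carol: Carol wins 4–3.
Grace vs Alice: Grace wins 4–3.
Grace vs Frank: Frank wins 4–3.
Carol vs Alice: Carol wins 4–3.
Carol vs Frank: Carol wins 4–3.
Alice vs Frank: Frank wins 4–3.
Carol beats each rival — Grace (4–3), Alice (4–3), Frank (4–3) — so Carol is the Condorcet winner.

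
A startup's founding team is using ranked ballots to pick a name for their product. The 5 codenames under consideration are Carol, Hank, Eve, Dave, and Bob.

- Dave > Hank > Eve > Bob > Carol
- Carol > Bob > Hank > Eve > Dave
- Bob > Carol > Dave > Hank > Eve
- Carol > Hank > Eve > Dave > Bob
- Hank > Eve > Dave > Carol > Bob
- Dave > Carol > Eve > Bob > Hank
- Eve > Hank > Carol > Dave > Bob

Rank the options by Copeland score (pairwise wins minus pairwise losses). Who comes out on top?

Pairwise results:
  Carol vs Hank: Carol wins 4–3.
  Carol vs Eve: Carol wins 4–3.
  Carol vs Dave: Carol wins 4–3.
  Carol vs Bob: Carol wins 5–2.
  Hank vs Eve: Hank wins 5–2.
  Hank vs Dave: Hank wins 4–3.
  Hank vs Bob: Hank wins 4–3.
  Eve vs Dave: Eve wins 4–3.
  Eve vs Bob: Eve wins 5–2.
  Dave vs Bob: Dave wins 5–2.
Copeland scores (wins − losses):
  Carol: 4 − 0 = 4
  Hank: 3 − 1 = 2
  Eve: 2 − 2 = 0
  Dave: 1 − 3 = -2
  Bob: 0 − 4 = -4
Carol has the best Copeland score.

Carol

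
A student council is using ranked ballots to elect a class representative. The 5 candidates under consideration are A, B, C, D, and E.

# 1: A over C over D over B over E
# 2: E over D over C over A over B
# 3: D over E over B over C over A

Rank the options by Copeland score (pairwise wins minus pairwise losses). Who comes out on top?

D

Pairwise results:
  A vs B: A wins 2–1.
  A vs C: C wins 2–1.
  A vs D: D wins 2–1.
  A vs E: E wins 2–1.
  B vs C: C wins 2–1.
  B vs D: D wins 3–0.
  B vs E: E wins 2–1.
  C vs D: D wins 2–1.
  C vs E: E wins 2–1.
  D vs E: D wins 2–1.
Copeland scores (wins − losses):
  A: 1 − 3 = -2
  B: 0 − 4 = -4
  C: 2 − 2 = 0
  D: 4 − 0 = 4
  E: 3 − 1 = 2
D has the best Copeland score.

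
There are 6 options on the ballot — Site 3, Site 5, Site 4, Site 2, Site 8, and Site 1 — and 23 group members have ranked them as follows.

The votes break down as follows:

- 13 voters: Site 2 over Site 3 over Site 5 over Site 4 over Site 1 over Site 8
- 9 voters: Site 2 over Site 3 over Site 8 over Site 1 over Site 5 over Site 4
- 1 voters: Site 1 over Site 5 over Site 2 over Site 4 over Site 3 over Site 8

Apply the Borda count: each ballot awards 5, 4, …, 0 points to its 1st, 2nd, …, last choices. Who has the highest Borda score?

Site 2

Borda scores:
  Site 3: 13·4 + 9·4 + 1 = 89
  Site 5: 13·3 + 9·1 + 4 = 52
  Site 4: 13·2 + 9·0 + 2 = 28
  Site 2: 13·5 + 9·5 + 3 = 113
  Site 8: 13·0 + 9·3 + 0 = 27
  Site 1: 13·1 + 9·2 + 5 = 36
Site 2 has the highest total.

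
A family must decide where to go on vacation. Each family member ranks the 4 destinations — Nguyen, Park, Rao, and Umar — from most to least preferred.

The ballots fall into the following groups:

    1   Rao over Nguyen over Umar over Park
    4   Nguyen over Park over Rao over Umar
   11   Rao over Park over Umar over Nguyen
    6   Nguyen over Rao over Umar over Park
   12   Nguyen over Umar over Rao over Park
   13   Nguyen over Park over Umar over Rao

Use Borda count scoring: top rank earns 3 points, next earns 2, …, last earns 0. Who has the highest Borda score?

Borda scores:
  Nguyen: 2 + 4·3 + 11·0 + 6·3 + 12·3 + 13·3 = 107
  Park: 0 + 4·2 + 11·2 + 6·0 + 12·0 + 13·2 = 56
  Rao: 3 + 4·1 + 11·3 + 6·2 + 12·1 + 13·0 = 64
  Umar: 1 + 4·0 + 11·1 + 6·1 + 12·2 + 13·1 = 55
Nguyen has the highest total.

Nguyen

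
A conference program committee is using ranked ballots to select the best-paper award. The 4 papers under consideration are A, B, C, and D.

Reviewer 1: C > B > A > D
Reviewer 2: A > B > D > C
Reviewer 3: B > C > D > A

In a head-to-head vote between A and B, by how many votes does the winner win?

Ballots ranking A above B: 1.
Ballots ranking B above A: 2.
B wins 2–1, a margin of 1.

1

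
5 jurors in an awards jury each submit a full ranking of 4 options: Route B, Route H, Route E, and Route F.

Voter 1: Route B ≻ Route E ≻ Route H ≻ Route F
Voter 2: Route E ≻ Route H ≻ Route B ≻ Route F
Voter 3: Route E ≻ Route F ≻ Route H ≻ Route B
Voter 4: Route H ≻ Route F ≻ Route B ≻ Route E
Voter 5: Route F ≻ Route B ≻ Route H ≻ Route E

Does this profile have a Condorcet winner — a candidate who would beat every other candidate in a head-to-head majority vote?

Head-to-head results (5 voters total):
Route B vs Route H: Route H wins 3–2.
Route B vs Route E: Route B wins 3–2.
Route B vs Route F: Route F wins 3–2.
Route H vs Route E: Route E wins 3–2.
Route H vs Route F: Route H wins 3–2.
Route E vs Route F: Route E wins 3–2.
No candidate beats all others: Route B beats Route E beats Route H beats Route B, a majority cycle.

No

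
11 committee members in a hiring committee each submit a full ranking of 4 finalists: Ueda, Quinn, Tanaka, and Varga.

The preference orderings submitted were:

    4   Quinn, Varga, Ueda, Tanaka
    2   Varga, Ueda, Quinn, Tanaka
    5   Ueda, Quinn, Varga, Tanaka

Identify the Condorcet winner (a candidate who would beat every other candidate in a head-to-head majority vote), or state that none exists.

None — there is no Condorcet winner

Head-to-head results (11 voters total):
Ueda vs Quinn: Ueda wins 7–4.
Ueda vs Tanaka: Ueda wins 11–0.
Ueda vs Varga: Varga wins 6–5.
Quinn vs Tanaka: Quinn wins 11–0.
Quinn vs Varga: Quinn wins 9–2.
Tanaka vs Varga: Varga wins 11–0.
No candidate beats all others: Ueda beats Quinn beats Varga beats Ueda, a majority cycle.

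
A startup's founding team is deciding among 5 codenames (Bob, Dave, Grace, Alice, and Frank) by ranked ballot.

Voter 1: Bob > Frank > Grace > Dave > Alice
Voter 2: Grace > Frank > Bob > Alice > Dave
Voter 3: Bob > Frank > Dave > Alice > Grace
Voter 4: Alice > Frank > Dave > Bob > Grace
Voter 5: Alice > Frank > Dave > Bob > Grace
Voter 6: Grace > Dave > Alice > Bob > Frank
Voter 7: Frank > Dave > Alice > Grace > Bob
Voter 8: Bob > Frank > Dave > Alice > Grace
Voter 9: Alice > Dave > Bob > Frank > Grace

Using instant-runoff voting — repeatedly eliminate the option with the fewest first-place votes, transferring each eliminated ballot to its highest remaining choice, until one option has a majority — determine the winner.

Alice

Round 1: Bob 3, Alice 3, Grace 2, Frank 1, Dave 0. Dave has the fewest and is eliminated.
Round 2: Bob 3, Alice 3, Grace 2, Frank 1. Frank has the fewest and is eliminated.
Round 3: Alice 4, Bob 3, Grace 2. Grace has the fewest and is eliminated.
Round 4: Alice 5, Bob 4. Alice has a majority.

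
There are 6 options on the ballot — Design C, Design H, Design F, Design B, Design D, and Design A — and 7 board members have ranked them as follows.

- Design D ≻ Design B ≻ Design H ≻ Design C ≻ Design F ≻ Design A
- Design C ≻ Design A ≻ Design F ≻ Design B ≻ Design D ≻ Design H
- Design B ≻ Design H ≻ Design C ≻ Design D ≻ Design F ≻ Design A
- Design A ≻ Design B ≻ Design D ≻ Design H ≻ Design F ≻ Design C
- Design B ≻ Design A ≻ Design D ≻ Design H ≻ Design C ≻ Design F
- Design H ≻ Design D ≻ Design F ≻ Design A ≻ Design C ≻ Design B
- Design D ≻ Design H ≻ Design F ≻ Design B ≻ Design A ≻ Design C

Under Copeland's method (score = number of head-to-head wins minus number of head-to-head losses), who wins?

Pairwise results:
  Design C vs Design H: Design H wins 6–1.
  Design C vs Design F: Design C wins 4–3.
  Design C vs Design B: Design B wins 5–2.
  Design C vs Design D: Design D wins 5–2.
  Design C vs Design A: Design A wins 4–3.
  Design H vs Design F: Design H wins 6–1.
  Design H vs Design B: Design B wins 5–2.
  Design H vs Design D: Design D wins 5–2.
  Design H vs Design A: Design H wins 4–3.
  Design F vs Design B: Design B wins 4–3.
  Design F vs Design D: Design D wins 6–1.
  Design F vs Design A: Design F wins 4–3.
  Design B vs Design D: Design B wins 4–3.
  Design B vs Design A: Design B wins 4–3.
  Design D vs Design A: Design D wins 4–3.
Copeland scores (wins − losses):
  Design C: 1 − 4 = -3
  Design H: 3 − 2 = 1
  Design F: 1 − 4 = -3
  Design B: 5 − 0 = 5
  Design D: 4 − 1 = 3
  Design A: 1 − 4 = -3
Design B has the best Copeland score.

Design B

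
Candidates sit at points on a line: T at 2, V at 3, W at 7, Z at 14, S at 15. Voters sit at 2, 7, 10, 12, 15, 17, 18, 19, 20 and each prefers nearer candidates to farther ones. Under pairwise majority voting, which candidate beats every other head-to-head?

With single-peaked preferences on a line, the Condorcet winner is the candidate closest to the median voter.
The median voter (position 15) is closest to S at 15.
Check: S vs Z — voters closer to S: 5 of 9.

S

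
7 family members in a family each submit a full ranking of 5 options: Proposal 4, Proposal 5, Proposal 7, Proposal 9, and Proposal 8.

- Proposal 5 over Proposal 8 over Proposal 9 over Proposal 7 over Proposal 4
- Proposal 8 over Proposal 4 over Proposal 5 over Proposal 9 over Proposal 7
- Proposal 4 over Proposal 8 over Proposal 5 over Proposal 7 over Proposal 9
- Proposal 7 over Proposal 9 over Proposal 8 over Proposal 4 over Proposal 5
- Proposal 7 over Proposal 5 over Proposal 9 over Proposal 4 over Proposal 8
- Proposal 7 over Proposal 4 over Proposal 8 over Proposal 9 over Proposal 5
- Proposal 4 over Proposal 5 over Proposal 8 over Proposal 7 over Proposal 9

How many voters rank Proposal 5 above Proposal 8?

3

Ballots ranking Proposal 5 above Proposal 8: 3.
Ballots ranking Proposal 8 above Proposal 5: 4.
So 3 of 7 voters prefer Proposal 5 to Proposal 8.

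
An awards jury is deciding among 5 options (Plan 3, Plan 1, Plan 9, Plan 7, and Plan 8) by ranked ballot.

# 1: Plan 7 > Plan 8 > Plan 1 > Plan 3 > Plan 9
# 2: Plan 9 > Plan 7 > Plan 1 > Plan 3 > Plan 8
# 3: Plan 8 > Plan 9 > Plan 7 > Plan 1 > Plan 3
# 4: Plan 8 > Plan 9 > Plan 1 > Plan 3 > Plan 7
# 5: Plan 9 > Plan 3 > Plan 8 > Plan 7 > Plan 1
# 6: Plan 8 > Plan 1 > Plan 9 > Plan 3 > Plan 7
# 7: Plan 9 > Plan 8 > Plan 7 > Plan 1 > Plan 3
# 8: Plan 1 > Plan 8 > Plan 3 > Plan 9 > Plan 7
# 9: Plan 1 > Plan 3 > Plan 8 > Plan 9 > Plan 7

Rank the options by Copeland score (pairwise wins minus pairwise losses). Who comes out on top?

Plan 8

Pairwise results:
  Plan 3 vs Plan 1: Plan 1 wins 8–1.
  Plan 3 vs Plan 9: Plan 9 wins 6–3.
  Plan 3 vs Plan 7: Plan 3 wins 5–4.
  Plan 3 vs Plan 8: Plan 8 wins 6–3.
  Plan 1 vs Plan 9: Plan 9 wins 5–4.
  Plan 1 vs Plan 7: Plan 7 wins 5–4.
  Plan 1 vs Plan 8: Plan 8 wins 6–3.
  Plan 9 vs Plan 7: Plan 9 wins 8–1.
  Plan 9 vs Plan 8: Plan 8 wins 6–3.
  Plan 7 vs Plan 8: Plan 8 wins 7–2.
Copeland scores (wins − losses):
  Plan 3: 1 − 3 = -2
  Plan 1: 1 − 3 = -2
  Plan 9: 3 − 1 = 2
  Plan 7: 1 − 3 = -2
  Plan 8: 4 − 0 = 4
Plan 8 has the best Copeland score.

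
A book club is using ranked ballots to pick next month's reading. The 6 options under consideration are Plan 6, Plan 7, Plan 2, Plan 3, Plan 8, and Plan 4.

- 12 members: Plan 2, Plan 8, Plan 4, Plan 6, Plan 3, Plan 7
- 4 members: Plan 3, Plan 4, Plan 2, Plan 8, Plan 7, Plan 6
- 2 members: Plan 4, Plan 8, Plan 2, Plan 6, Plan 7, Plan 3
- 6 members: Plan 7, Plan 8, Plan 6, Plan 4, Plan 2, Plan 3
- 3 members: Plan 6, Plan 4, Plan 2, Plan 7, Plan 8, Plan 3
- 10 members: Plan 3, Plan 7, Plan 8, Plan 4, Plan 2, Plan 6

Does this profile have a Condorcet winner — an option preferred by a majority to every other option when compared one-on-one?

Head-to-head results (37 voters total):
Plan 6 vs Plan 7: Plan 7 wins 20–17.
Plan 6 vs Plan 2: Plan 2 wins 28–9.
Plan 6 vs Plan 3: Plan 6 wins 23–14.
Plan 6 vs Plan 8: Plan 8 wins 34–3.
Plan 6 vs Plan 4: Plan 4 wins 28–9.
Plan 7 vs Plan 2: Plan 2 wins 21–16.
Plan 7 vs Plan 3: Plan 3 wins 26–11.
Plan 7 vs Plan 8: Plan 7 wins 19–18.
Plan 7 vs Plan 4: Plan 4 wins 21–16.
Plan 2 vs Plan 3: Plan 2 wins 23–14.
Plan 2 vs Plan 8: Plan 2 wins 19–18.
Plan 2 vs Plan 4: Plan 4 wins 25–12.
Plan 3 vs Plan 8: Plan 8 wins 23–14.
Plan 3 vs Plan 4: Plan 4 wins 23–14.
Plan 8 vs Plan 4: Plan 8 wins 28–9.
No candidate beats all others: Plan 6 beats Plan 3 beats Plan 7 beats Plan 6, a majority cycle.

No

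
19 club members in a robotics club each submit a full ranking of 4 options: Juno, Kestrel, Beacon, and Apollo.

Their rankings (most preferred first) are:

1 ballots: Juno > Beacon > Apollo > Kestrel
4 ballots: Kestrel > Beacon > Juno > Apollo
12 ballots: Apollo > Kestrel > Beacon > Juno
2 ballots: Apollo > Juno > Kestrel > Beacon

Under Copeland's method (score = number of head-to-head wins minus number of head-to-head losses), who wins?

Apollo

Pairwise results:
  Juno vs Kestrel: Kestrel wins 16–3.
  Juno vs Beacon: Beacon wins 16–3.
  Juno vs Apollo: Apollo wins 14–5.
  Kestrel vs Beacon: Kestrel wins 18–1.
  Kestrel vs Apollo: Apollo wins 15–4.
  Beacon vs Apollo: Apollo wins 14–5.
Copeland scores (wins − losses):
  Juno: 0 − 3 = -3
  Kestrel: 2 − 1 = 1
  Beacon: 1 − 2 = -1
  Apollo: 3 − 0 = 3
Apollo has the best Copeland score.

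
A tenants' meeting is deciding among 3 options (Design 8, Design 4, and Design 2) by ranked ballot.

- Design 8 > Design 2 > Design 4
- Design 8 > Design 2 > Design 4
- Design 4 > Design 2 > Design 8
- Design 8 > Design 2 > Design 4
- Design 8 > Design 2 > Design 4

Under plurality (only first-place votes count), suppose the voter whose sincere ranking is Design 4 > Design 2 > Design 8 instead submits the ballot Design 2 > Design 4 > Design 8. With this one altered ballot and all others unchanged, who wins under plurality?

Design 8

First-place totals with the altered ballot: Design 8 4, Design 4 0, Design 2 1.
The winner is unchanged: still Design 8.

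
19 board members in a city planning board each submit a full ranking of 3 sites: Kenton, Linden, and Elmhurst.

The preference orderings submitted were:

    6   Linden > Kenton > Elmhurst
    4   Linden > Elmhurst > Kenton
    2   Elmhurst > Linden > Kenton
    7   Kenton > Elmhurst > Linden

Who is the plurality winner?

First-place vote totals:
  Kenton: 7
  Linden: 10
  Elmhurst: 2
Linden has the most first-place votes.

Linden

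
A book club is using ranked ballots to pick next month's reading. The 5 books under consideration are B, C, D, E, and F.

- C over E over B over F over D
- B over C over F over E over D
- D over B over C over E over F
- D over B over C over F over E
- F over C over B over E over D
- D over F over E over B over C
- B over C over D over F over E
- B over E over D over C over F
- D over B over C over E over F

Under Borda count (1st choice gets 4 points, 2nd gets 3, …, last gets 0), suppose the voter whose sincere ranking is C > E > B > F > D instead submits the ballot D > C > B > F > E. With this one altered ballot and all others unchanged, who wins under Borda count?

Borda totals with the altered ballot: B 26, C 19, D 24, E 9, F 12.
The winner is unchanged: still B.

B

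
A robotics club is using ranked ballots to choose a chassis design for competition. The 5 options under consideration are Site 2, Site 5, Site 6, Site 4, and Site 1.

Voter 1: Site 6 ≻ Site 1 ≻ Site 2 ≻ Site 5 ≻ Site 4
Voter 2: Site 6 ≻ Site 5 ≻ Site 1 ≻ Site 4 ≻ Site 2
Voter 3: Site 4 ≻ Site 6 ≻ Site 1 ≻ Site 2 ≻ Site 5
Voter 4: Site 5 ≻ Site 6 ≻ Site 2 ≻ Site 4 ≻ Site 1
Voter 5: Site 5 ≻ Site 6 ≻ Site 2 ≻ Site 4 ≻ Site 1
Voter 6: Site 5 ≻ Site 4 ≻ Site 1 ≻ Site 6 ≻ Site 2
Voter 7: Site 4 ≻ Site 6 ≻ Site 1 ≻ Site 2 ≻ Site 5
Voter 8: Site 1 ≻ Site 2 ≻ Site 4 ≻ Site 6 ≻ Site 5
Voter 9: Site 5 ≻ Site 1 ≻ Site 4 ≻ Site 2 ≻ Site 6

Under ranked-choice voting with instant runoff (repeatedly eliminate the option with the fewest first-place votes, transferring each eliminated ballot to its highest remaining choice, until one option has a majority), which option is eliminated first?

Round 1: Site 5 4, Site 6 2, Site 4 2, Site 1 1, Site 2 0. Site 2 has the fewest and is eliminated.
Round 2: Site 5 4, Site 6 2, Site 4 2, Site 1 1. Site 1 has the fewest and is eliminated.
Round 3: Site 5 4, Site 4 3, Site 6 2. Site 6 has the fewest and is eliminated.
Round 4: Site 5 6, Site 4 3. Site 5 has a majority.

Site 2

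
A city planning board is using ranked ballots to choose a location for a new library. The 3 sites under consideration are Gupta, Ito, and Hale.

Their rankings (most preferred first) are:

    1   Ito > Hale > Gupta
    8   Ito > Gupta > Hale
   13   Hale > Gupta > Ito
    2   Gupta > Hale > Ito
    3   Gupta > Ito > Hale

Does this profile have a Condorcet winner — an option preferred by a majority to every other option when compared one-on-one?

Head-to-head results (27 voters total):
Gupta vs Ito: Gupta wins 18–9.
Gupta vs Hale: Hale wins 14–13.
Ito vs Hale: Hale wins 15–12.
Hale beats each rival — Gupta (14–13), Ito (15–12) — so Hale is the Condorcet winner.

Yes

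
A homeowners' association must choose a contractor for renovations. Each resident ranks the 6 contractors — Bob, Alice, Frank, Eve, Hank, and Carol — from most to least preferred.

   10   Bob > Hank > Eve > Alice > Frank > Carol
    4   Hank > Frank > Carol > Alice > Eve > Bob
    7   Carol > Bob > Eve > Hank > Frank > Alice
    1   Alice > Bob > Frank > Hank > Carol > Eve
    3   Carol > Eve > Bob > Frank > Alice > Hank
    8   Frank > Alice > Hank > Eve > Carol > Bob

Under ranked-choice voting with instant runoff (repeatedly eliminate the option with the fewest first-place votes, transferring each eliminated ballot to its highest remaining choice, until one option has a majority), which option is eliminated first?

Eve

Round 1: Bob 10, Carol 10, Frank 8, Hank 4, Alice 1, Eve 0. Eve has the fewest and is eliminated.
Round 2: Bob 10, Carol 10, Frank 8, Hank 4, Alice 1. Alice has the fewest and is eliminated.
Round 3: Bob 11, Carol 10, Frank 8, Hank 4. Hank has the fewest and is eliminated.
Round 4: Frank 12, Bob 11, Carol 10. Carol has the fewest and is eliminated.
Round 5: Bob 21, Frank 12. Bob has a majority.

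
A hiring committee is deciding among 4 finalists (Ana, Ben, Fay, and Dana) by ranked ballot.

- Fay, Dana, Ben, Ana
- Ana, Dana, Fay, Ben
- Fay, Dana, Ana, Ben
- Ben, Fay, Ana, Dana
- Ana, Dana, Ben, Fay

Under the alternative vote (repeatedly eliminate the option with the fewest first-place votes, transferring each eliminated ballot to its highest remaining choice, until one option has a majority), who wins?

Fay

Round 1: Ana 2, Fay 2, Ben 1, Dana 0. Dana has the fewest and is eliminated.
Round 2: Ana 2, Fay 2, Ben 1. Ben has the fewest and is eliminated.
Round 3: Fay 3, Ana 2. Fay has a majority.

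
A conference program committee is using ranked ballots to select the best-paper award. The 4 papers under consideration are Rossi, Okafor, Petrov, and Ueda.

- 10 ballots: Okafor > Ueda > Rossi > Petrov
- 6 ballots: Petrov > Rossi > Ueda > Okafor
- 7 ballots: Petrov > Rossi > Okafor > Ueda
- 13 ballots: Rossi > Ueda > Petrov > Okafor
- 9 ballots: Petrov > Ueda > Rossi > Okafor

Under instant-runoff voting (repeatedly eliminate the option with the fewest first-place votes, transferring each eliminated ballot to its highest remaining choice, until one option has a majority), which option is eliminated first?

Round 1: Petrov 22, Rossi 13, Okafor 10, Ueda 0. Ueda has the fewest and is eliminated.
Round 2: Petrov 22, Rossi 13, Okafor 10. Okafor has the fewest and is eliminated.
Round 3: Rossi 23, Petrov 22. Rossi has a majority.

Ueda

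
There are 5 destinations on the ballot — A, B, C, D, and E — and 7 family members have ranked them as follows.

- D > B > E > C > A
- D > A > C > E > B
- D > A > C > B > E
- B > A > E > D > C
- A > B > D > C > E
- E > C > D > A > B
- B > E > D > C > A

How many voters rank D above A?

Ballots ranking D above A: 5.
Ballots ranking A above D: 2.
So 5 of 7 voters prefer D to A.

5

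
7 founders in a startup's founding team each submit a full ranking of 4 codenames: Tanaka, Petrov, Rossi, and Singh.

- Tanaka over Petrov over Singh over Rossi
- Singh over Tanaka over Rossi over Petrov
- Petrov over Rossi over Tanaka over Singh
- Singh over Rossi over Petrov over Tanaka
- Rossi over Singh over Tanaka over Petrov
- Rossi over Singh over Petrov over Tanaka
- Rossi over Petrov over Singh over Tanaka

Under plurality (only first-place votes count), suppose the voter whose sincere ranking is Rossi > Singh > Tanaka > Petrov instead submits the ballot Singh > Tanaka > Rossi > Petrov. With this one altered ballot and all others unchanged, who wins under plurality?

Singh

First-place totals with the altered ballot: Tanaka 1, Petrov 1, Rossi 2, Singh 3.
The switch changes the winner from Rossi to Singh.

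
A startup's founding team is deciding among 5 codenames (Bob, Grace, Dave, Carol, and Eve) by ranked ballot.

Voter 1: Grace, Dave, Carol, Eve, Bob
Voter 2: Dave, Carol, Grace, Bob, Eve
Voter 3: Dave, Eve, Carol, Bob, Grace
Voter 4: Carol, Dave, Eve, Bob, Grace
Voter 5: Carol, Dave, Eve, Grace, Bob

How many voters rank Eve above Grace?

Ballots ranking Eve above Grace: 3.
Ballots ranking Grace above Eve: 2.
So 3 of 5 voters prefer Eve to Grace.

3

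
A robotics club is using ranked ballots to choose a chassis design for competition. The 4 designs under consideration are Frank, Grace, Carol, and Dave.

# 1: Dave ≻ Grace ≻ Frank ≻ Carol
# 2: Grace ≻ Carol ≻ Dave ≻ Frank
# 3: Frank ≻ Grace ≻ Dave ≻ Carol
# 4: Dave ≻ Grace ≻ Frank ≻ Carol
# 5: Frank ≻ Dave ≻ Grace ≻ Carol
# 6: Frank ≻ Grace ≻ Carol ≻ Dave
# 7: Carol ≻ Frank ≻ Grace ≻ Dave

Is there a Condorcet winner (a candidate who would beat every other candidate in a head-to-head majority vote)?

Head-to-head results (7 voters total):
Frank vs Grace: Frank wins 4–3.
Frank vs Carol: Frank wins 5–2.
Frank vs Dave: Frank wins 4–3.
Grace vs Carol: Grace wins 6–1.
Grace vs Dave: Grace wins 4–3.
Carol vs Dave: Dave wins 4–3.
Frank beats each rival — Grace (4–3), Carol (5–2), Dave (4–3) — so Frank is the Condorcet winner.

Yes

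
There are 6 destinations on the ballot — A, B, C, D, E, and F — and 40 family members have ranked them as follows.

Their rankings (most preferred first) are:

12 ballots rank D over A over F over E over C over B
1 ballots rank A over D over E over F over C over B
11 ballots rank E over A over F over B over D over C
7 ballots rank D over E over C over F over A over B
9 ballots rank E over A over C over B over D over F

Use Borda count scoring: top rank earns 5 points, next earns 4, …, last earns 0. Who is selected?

E

Borda scores:
  A: 12·4 + 5 + 11·4 + 7·1 + 9·4 = 140
  B: 12·0 + 0 + 11·2 + 7·0 + 9·2 = 40
  C: 12·1 + 1 + 11·0 + 7·3 + 9·3 = 61
  D: 12·5 + 4 + 11·1 + 7·5 + 9·1 = 119
  E: 12·2 + 3 + 11·5 + 7·4 + 9·5 = 155
  F: 12·3 + 2 + 11·3 + 7·2 + 9·0 = 85
E has the highest total.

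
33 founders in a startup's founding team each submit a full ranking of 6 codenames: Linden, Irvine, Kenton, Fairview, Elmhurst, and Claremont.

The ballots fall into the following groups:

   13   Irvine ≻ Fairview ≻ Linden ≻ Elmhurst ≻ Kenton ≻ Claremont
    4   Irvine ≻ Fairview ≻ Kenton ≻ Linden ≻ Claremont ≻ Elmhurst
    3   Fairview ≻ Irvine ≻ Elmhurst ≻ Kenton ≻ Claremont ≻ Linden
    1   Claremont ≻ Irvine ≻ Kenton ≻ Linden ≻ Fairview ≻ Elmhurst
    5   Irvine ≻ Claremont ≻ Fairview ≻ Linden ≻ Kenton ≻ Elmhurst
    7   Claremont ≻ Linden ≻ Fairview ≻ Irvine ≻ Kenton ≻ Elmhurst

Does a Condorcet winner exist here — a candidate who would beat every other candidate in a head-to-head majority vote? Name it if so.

Irvine

Head-to-head results (33 voters total):
Linden vs Irvine: Irvine wins 26–7.
Linden vs Kenton: Linden wins 25–8.
Linden vs Fairview: Fairview wins 25–8.
Linden vs Elmhurst: Linden wins 30–3.
Linden vs Claremont: Linden wins 17–16.
Irvine vs Kenton: Irvine wins 33–0.
Irvine vs Fairview: Irvine wins 23–10.
Irvine vs Elmhurst: Irvine wins 33–0.
Irvine vs Claremont: Irvine wins 25–8.
Kenton vs Fairview: Fairview wins 32–1.
Kenton vs Elmhurst: Kenton wins 17–16.
Kenton vs Claremont: Kenton wins 20–13.
Fairview vs Elmhurst: Fairview wins 33–0.
Fairview vs Claremont: Fairview wins 20–13.
Elmhurst vs Claremont: Claremont wins 17–16.
Irvine beats each rival — Linden (26–7), Kenton (33–0), Fairview (23–10), Elmhurst (33–0), Claremont (25–8) — so Irvine is the Condorcet winner.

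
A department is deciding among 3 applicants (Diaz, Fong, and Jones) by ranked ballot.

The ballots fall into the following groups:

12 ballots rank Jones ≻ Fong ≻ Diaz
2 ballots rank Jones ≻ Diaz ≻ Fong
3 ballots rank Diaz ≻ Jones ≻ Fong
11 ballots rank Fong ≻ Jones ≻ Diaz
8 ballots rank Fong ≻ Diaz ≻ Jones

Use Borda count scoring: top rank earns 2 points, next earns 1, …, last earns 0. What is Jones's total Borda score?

Borda scores:
  Diaz: 12·0 + 2·1 + 3·2 + 11·0 + 8·1 = 16
  Fong: 12·1 + 2·0 + 3·0 + 11·2 + 8·2 = 50
  Jones: 12·2 + 2·2 + 3·1 + 11·1 + 8·0 = 42

42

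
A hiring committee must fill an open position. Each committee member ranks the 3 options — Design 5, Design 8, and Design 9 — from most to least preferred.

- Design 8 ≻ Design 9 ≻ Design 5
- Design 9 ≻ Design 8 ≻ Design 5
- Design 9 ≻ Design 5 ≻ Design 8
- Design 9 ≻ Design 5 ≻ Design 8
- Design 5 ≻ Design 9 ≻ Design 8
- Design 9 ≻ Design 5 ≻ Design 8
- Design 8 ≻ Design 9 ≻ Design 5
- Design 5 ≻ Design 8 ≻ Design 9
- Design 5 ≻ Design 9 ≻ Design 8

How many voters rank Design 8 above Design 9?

3

Ballots ranking Design 8 above Design 9: 3.
Ballots ranking Design 9 above Design 8: 6.
So 3 of 9 voters prefer Design 8 to Design 9.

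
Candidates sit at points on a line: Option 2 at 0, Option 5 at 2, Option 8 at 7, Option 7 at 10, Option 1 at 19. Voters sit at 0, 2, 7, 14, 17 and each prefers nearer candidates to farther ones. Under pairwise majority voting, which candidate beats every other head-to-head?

With single-peaked preferences on a line, the Condorcet winner is the candidate closest to the median voter.
The median voter (position 7) is closest to Option 8 at 7.
Check: Option 8 vs Option 2 — voters closer to Option 8: 3 of 5.

Option 8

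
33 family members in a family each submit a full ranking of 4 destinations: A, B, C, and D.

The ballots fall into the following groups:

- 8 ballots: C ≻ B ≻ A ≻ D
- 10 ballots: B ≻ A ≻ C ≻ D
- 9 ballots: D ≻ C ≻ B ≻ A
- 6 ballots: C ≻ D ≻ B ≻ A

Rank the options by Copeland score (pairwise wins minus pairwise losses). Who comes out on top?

C

Pairwise results:
  A vs B: B wins 33–0.
  A vs C: C wins 23–10.
  A vs D: A wins 18–15.
  B vs C: C wins 23–10.
  B vs D: B wins 18–15.
  C vs D: C wins 24–9.
Copeland scores (wins − losses):
  A: 1 − 2 = -1
  B: 2 − 1 = 1
  C: 3 − 0 = 3
  D: 0 − 3 = -3
C has the best Copeland score.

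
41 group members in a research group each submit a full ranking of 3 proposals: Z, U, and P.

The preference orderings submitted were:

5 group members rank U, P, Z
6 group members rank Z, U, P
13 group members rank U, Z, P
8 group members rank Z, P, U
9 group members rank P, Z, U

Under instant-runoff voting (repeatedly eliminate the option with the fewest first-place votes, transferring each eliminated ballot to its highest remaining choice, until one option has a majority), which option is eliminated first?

P

Round 1: U 18, Z 14, P 9. P has the fewest and is eliminated.
Round 2: Z 23, U 18. Z has a majority.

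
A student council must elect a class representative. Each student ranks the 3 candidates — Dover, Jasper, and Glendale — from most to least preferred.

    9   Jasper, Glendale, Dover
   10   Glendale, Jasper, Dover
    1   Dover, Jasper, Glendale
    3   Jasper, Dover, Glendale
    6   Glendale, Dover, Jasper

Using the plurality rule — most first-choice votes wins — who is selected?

First-place vote totals:
  Dover: 1
  Jasper: 12
  Glendale: 16
Glendale has the most first-place votes.

Glendale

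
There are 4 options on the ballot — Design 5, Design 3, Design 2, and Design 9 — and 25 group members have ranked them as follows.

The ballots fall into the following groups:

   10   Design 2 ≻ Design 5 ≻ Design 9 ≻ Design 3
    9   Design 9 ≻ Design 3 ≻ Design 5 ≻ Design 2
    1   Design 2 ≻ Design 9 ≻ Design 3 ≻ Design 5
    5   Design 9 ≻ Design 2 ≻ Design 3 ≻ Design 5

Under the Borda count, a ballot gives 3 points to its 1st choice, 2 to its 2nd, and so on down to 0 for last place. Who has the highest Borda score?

Design 9

Borda scores:
  Design 5: 10·2 + 9·1 + 0 + 5·0 = 29
  Design 3: 10·0 + 9·2 + 1 + 5·1 = 24
  Design 2: 10·3 + 9·0 + 3 + 5·2 = 43
  Design 9: 10·1 + 9·3 + 2 + 5·3 = 54
Design 9 has the highest total.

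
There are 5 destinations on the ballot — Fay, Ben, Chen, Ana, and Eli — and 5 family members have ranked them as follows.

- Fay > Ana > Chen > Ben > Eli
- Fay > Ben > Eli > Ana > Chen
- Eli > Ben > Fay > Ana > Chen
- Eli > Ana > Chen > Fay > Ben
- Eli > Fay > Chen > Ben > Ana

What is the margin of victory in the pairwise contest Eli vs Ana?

3

Ballots ranking Eli above Ana: 4.
Ballots ranking Ana above Eli: 1.
Eli wins 4–1, a margin of 3.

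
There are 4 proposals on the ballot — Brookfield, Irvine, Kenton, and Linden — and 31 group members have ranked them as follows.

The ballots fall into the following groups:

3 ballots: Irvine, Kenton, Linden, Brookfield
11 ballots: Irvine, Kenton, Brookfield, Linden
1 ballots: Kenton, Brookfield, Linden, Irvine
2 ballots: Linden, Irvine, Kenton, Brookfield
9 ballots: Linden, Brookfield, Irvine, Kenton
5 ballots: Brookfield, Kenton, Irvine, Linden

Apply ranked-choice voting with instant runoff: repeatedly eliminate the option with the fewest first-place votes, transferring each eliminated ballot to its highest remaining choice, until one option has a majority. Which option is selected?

Round 1: Irvine 14, Linden 11, Brookfield 5, Kenton 1. Kenton has the fewest and is eliminated.
Round 2: Irvine 14, Linden 11, Brookfield 6. Brookfield has the fewest and is eliminated.
Round 3: Irvine 19, Linden 12. Irvine has a majority.

Irvine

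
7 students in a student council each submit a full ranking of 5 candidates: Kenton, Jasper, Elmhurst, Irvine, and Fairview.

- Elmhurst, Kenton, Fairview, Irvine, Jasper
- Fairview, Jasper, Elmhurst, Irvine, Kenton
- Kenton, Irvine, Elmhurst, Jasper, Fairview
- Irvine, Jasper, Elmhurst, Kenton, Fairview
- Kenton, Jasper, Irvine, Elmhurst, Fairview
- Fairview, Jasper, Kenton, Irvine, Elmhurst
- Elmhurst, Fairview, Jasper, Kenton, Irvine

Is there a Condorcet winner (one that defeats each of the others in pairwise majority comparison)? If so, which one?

Head-to-head results (7 voters total):
Kenton vs Jasper: Jasper wins 4–3.
Kenton vs Elmhurst: Elmhurst wins 4–3.
Kenton vs Irvine: Kenton wins 5–2.
Kenton vs Fairview: Kenton wins 4–3.
Jasper vs Elmhurst: Jasper wins 4–3.
Jasper vs Irvine: Jasper wins 4–3.
Jasper vs Fairview: Fairview wins 4–3.
Elmhurst vs Irvine: Irvine wins 4–3.
Elmhurst vs Fairview: Elmhurst wins 5–2.
Irvine vs Fairview: Fairview wins 4–3.
No candidate beats all others: Kenton beats Fairview beats Jasper beats Kenton, a majority cycle.

No Condorcet winner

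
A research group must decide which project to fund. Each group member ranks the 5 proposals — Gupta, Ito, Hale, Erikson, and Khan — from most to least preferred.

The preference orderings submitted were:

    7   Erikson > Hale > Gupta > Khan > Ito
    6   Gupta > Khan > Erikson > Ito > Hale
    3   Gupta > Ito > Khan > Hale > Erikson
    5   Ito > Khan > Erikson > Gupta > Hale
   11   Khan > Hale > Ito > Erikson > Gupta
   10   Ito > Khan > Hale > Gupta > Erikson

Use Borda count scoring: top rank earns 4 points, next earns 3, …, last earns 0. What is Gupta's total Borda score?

65

Borda scores:
  Gupta: 7·2 + 6·4 + 3·4 + 5·1 + 11·0 + 10·1 = 65
  Ito: 7·0 + 6·1 + 3·3 + 5·4 + 11·2 + 10·4 = 97
  Hale: 7·3 + 6·0 + 3·1 + 5·0 + 11·3 + 10·2 = 77
  Erikson: 7·4 + 6·2 + 3·0 + 5·2 + 11·1 + 10·0 = 61
  Khan: 7·1 + 6·3 + 3·2 + 5·3 + 11·4 + 10·3 = 120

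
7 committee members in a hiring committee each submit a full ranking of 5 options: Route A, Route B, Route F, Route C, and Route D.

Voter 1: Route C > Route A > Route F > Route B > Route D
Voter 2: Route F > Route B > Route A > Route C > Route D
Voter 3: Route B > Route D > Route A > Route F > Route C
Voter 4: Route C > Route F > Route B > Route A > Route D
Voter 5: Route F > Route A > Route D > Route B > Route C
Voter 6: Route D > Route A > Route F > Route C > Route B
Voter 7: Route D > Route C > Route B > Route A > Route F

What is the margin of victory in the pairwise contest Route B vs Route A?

1

Ballots ranking Route B above Route A: 4.
Ballots ranking Route A above Route B: 3.
Route B wins 4–3, a margin of 1.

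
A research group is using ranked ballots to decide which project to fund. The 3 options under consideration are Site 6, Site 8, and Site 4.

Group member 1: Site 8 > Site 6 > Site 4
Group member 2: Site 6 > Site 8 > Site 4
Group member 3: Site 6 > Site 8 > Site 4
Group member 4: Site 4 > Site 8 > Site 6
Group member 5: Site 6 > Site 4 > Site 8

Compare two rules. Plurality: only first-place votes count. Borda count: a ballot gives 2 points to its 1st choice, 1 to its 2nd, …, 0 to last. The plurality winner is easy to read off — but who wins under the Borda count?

Site 6

Plurality first-place counts: Site 6 3, Site 8 1, Site 4 1 → Site 6.
Borda totals: Site 6 7, Site 8 5, Site 4 3 → Site 6.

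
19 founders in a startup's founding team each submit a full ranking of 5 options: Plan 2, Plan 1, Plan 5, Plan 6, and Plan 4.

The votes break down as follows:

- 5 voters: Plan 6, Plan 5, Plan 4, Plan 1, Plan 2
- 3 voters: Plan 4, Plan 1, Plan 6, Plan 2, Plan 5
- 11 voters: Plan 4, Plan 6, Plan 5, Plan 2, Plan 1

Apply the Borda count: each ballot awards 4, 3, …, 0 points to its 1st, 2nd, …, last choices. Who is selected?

Plan 4

Borda scores:
  Plan 2: 5·0 + 3·1 + 11·1 = 14
  Plan 1: 5·1 + 3·3 + 11·0 = 14
  Plan 5: 5·3 + 3·0 + 11·2 = 37
  Plan 6: 5·4 + 3·2 + 11·3 = 59
  Plan 4: 5·2 + 3·4 + 11·4 = 66
Plan 4 has the highest total.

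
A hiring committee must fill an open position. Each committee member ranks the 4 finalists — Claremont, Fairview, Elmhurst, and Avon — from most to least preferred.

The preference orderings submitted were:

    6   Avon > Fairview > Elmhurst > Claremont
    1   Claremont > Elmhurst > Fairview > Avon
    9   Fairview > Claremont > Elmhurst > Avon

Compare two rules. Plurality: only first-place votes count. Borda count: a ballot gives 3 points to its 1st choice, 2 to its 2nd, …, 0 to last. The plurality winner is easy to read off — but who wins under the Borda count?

Plurality first-place counts: Claremont 1, Fairview 9, Elmhurst 0, Avon 6 → Fairview.
Borda totals: Claremont 21, Fairview 40, Elmhurst 17, Avon 18 → Fairview.

Fairview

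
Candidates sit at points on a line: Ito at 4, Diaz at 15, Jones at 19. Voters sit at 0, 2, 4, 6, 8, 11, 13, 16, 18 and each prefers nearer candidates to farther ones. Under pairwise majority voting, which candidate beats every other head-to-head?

With single-peaked preferences on a line, the Condorcet winner is the candidate closest to the median voter.
The median voter (position 8) is closest to Ito at 4.
Check: Ito vs Diaz — voters closer to Ito: 5 of 9.

Ito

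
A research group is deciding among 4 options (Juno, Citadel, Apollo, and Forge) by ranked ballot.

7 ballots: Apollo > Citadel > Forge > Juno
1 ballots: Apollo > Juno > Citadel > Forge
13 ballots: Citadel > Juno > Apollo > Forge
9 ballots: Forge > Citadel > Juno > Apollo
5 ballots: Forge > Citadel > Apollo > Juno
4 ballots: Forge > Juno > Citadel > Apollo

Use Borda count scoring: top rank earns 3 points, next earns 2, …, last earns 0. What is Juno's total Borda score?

45

Borda scores:
  Juno: 7·0 + 2 + 13·2 + 9·1 + 5·0 + 4·2 = 45
  Citadel: 7·2 + 1 + 13·3 + 9·2 + 5·2 + 4·1 = 86
  Apollo: 7·3 + 3 + 13·1 + 9·0 + 5·1 + 4·0 = 42
  Forge: 7·1 + 0 + 13·0 + 9·3 + 5·3 + 4·3 = 61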